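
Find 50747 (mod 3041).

50747 = 16×3041 + 2091, so 50747 ≡ 2091 (mod 3041).

2091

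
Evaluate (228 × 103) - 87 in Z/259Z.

228 × 103 = 23484 ≡ 174 (mod 259)
174 - 87 = 87

87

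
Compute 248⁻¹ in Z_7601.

5854

7601 = 30·248 + 161
248 = 1·161 + 87
161 = 1·87 + 74
87 = 1·74 + 13
74 = 5·13 + 9
13 = 1·9 + 4
9 = 2·4 + 1
4 = 4·1 + 0
gcd(248, 7601) = 1, so the inverse exists.
Back-substitute for 1:
1 = 1·9 − 2·4
  = −2·13 + 3·9
  = 3·74 − 17·13
  = −17·87 + 20·74
  = 20·161 − 37·87
  = −37·248 + 57·161
  = 57·7601 − 1747·248
So 248⁻¹ ≡ −1747 ≡ 5854 (mod 7601).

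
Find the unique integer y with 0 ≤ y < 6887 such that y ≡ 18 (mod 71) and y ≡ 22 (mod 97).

71⁻¹ mod 97: 71×41 ≡ 1 (mod 97), so 71⁻¹ ≡ 41.
y = 18 + 71×((22 − 18)×41 mod 97) = 18 + 71×67 = 4775.
Check: 4775 mod 71 = 18, 4775 mod 97 = 22. ✓

4775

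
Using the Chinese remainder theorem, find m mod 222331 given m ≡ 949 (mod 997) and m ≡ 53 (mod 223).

997⁻¹ mod 223: 997×17 ≡ 1 (mod 223), so 997⁻¹ ≡ 17.
m = 949 + 997×((53 − 949)×17 mod 223) = 949 + 997×155 = 155484.

155484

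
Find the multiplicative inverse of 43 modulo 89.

By the extended Euclidean algorithm:
89 = 2·43 + 3
43 = 14·3 + 1
3 = 3·1 + 0
gcd(43, 89) = 1, so the inverse exists.
Back-substitute for 1:
1 = 1·43 − 14·3
  = −14·89 + 29·43
So 43⁻¹ ≡ 29 (mod 89).

29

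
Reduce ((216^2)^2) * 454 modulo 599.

325

(216)^2 ≡ 533 (mod 599)
(533)^2 ≡ 163 (mod 599)
163 * 454 = 74002 ≡ 325 (mod 599)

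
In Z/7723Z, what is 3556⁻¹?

7091

7723 = 2×3556 + 611
3556 = 5×611 + 501
611 = 1×501 + 110
501 = 4×110 + 61
110 = 1×61 + 49
61 = 1×49 + 12
49 = 4×12 + 1
12 = 12×1 + 0
gcd(3556, 7723) = 1, so the inverse exists.
Back-substitute for 1:
1 = 1×49 − 4×12
  = −4×61 + 5×49
  = 5×110 − 9×61
  = −9×501 + 41×110
  = 41×611 − 50×501
  = −50×3556 + 291×611
  = 291×7723 − 632×3556
So 3556⁻¹ ≡ −632 ≡ 7091 (mod 7723).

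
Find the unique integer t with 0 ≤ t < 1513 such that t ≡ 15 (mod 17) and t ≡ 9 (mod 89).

899

17⁻¹ mod 89: 17·21 ≡ 1 (mod 89), so 17⁻¹ ≡ 21.
t = 15 + 17·((9 − 15)·21 mod 89) = 15 + 17·52 = 899.
Check: 899 mod 17 = 15, 899 mod 89 = 9. ✓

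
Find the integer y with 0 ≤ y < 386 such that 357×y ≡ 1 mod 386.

173

By the extended Euclidean algorithm:
386 = 1·357 + 29
357 = 12·29 + 9
29 = 3·9 + 2
9 = 4·2 + 1
2 = 2·1 + 0
gcd(357, 386) = 1, so the inverse exists.
Back-substitute for 1:
1 = 1·9 − 4·2
  = −4·29 + 13·9
  = 13·357 − 160·29
  = −160·386 + 173·357
So 357⁻¹ ≡ 173 (mod 386).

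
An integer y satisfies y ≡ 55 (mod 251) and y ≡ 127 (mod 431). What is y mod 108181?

251⁻¹ mod 431: 251·170 ≡ 1 (mod 431), so 251⁻¹ ≡ 170.
y = 55 + 251·((127 − 55)·170 mod 431) = 55 + 251·172 = 43227.

43227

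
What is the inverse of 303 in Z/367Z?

86

Run the extended Euclidean algorithm:
367 = 1·303 + 64
303 = 4·64 + 47
64 = 1·47 + 17
47 = 2·17 + 13
17 = 1·13 + 4
13 = 3·4 + 1
4 = 4·1 + 0
gcd(303, 367) = 1, so the inverse exists.
Back-substitute for 1:
1 = 1·13 − 3·4
  = −3·17 + 4·13
  = 4·47 − 11·17
  = −11·64 + 15·47
  = 15·303 − 71·64
  = −71·367 + 86·303
So 303⁻¹ ≡ 86 (mod 367).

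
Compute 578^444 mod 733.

578^1 ≡ 578 (mod 733)
578^2 ≡ 578^2 = 334084 ≡ 569 (mod 733)
578^4 ≡ 569^2 = 323761 ≡ 508 (mod 733)
578^8 ≡ 508^2 = 258064 ≡ 48 (mod 733)
578^16 ≡ 48^2 = 2304 ≡ 105 (mod 733)
578^32 ≡ 105^2 = 11025 ≡ 30 (mod 733)
578^64 ≡ 30^2 = 900 ≡ 167 (mod 733)
578^128 ≡ 167^2 = 27889 ≡ 35 (mod 733)
578^256 ≡ 35^2 = 1225 ≡ 492 (mod 733)
578^444 = 578^256 · 578^128 · 578^32 · 578^16 · 578^8 · 578^4 ≡ 492 · 35 · 30 · 105 · 48 · 508 (mod 733).
Accumulate the product:
492 · 35 = 17220 ≡ 361
361 · 30 = 10830 ≡ 568
568 · 105 = 59640 ≡ 267
267 · 48 = 12816 ≡ 355
355 · 508 = 180340 ≡ 22

22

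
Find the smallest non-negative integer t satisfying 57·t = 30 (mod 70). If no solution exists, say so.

30

gcd(57, 70) = 1, so a unique solution mod 70 exists.
57⁻¹ ≡ 43 (mod 70).
t ≡ 43·30 ≡ 30 (mod 70).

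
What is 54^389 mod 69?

48

Using repeated squaring:
54^1 ≡ 54 (mod 69)
54^2 ≡ 54^2 = 2916 ≡ 18 (mod 69)
54^4 ≡ 18^2 = 324 ≡ 48 (mod 69)
54^8 ≡ 48^2 = 2304 ≡ 27 (mod 69)
54^16 ≡ 27^2 = 729 ≡ 39 (mod 69)
54^32 ≡ 39^2 = 1521 ≡ 3 (mod 69)
54^64 ≡ 3^2 = 9 (mod 69)
54^128 ≡ 9^2 = 81 ≡ 12 (mod 69)
54^256 ≡ 12^2 = 144 ≡ 6 (mod 69)
54^389 = 54^256 · 54^128 · 54^4 · 54^1 ≡ 6 · 12 · 48 · 54 (mod 69).
Accumulate the product:
6 · 12 = 72 ≡ 3
3 · 48 = 144 ≡ 6
6 · 54 = 324 ≡ 48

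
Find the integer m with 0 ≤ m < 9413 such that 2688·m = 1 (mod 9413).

9413 = 3×2688 + 1349
2688 = 1×1349 + 1339
1349 = 1×1339 + 10
1339 = 133×10 + 9
10 = 1×9 + 1
9 = 9×1 + 0
gcd(2688, 9413) = 1, so the inverse exists.
Back-substitute for 1:
1 = 1×10 − 1×9
  = −1×1339 + 134×10
  = 134×1349 − 135×1339
  = −135×2688 + 269×1349
  = 269×9413 − 942×2688
So 2688⁻¹ ≡ −942 ≡ 8471 (mod 9413).

8471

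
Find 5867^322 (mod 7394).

7045

Compute successive squares:
5867^1 ≡ 5867 (mod 7394)
5867^2 ≡ 5867^2 = 34421689 ≡ 2619 (mod 7394)
5867^4 ≡ 2619^2 = 6859161 ≡ 4923 (mod 7394)
5867^8 ≡ 4923^2 = 24235929 ≡ 5791 (mod 7394)
5867^16 ≡ 5791^2 = 33535681 ≡ 3891 (mod 7394)
5867^32 ≡ 3891^2 = 15139881 ≡ 4363 (mod 7394)
5867^64 ≡ 4363^2 = 19035769 ≡ 3613 (mod 7394)
5867^128 ≡ 3613^2 = 13053769 ≡ 3359 (mod 7394)
5867^256 ≡ 3359^2 = 11282881 ≡ 7031 (mod 7394)
5867^322 = 5867^256 × 5867^64 × 5867^2 ≡ 7031 × 3613 × 2619 (mod 7394).
Accumulate the product:
7031 × 3613 = 25403003 ≡ 4613
4613 × 2619 = 12081447 ≡ 7045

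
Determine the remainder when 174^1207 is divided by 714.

1207 in binary is 10010110111, i.e. 1207 = 1024 + 128 + 32 + 16 + 4 + 2 + 1.
174^1 ≡ 174 (mod 714)
174^2 ≡ 174^2 = 30276 ≡ 288 (mod 714)
174^4 ≡ 288^2 = 82944 ≡ 120 (mod 714)
174^8 ≡ 120^2 = 14400 ≡ 120 (mod 714)
174^16 ≡ 120^2 = 14400 ≡ 120 (mod 714)
174^32 ≡ 120^2 = 14400 ≡ 120 (mod 714)
174^64 ≡ 120^2 = 14400 ≡ 120 (mod 714)
174^128 ≡ 120^2 = 14400 ≡ 120 (mod 714)
174^256 ≡ 120^2 = 14400 ≡ 120 (mod 714)
174^512 ≡ 120^2 = 14400 ≡ 120 (mod 714)
174^1024 ≡ 120^2 = 14400 ≡ 120 (mod 714)
174^1207 = 174^1024 × 174^128 × 174^32 × 174^16 × 174^4 × 174^2 × 174^1 ≡ 120 × 120 × 120 × 120 × 120 × 288 × 174 (mod 714).
Accumulate the product:
120 × 120 = 14400 ≡ 120
120 × 120 = 14400 ≡ 120
120 × 120 = 14400 ≡ 120
120 × 120 = 14400 ≡ 120
120 × 288 = 34560 ≡ 288
288 × 174 = 50112 ≡ 132

132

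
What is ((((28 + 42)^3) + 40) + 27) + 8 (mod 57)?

49

28 + 42 = 70 ≡ 13 (mod 57)
(13)^3 ≡ 31 (mod 57)
31 + 40 = 71 ≡ 14 (mod 57)
14 + 27 = 41
41 + 8 = 49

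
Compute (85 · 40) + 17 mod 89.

85 · 40 = 3400 ≡ 18 (mod 89)
18 + 17 = 35

35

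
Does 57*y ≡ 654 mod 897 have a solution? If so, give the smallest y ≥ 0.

279

gcd(57, 897) = 3, and 3 | 654, so solutions exist.
Divide through by 3: 19*y mod 299 = 218.
19⁻¹ ≡ 63 (mod 299).
y ≡ 63*218 ≡ 279 (mod 299).
The smallest non-negative solution is y = 279.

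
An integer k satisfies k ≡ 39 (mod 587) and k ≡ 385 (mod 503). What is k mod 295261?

37607

587⁻¹ mod 503: 587*6 ≡ 1 (mod 503), so 587⁻¹ ≡ 6.
k = 39 + 587*((385 − 39)*6 mod 503) = 39 + 587*64 = 37607.
Check: 37607 mod 587 = 39, 37607 mod 503 = 385. ✓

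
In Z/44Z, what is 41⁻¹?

29

44 = 1*41 + 3
41 = 13*3 + 2
3 = 1*2 + 1
2 = 2*1 + 0
gcd(41, 44) = 1, so the inverse exists.
Back-substitute for 1:
1 = 1*3 − 1*2
  = −1*41 + 14*3
  = 14*44 − 15*41
So 41⁻¹ ≡ −15 ≡ 29 (mod 44).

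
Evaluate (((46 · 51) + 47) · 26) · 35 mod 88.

46 · 51 = 2346 ≡ 58 (mod 88)
58 + 47 = 105 ≡ 17 (mod 88)
17 · 26 = 442 ≡ 2 (mod 88)
2 · 35 = 70

70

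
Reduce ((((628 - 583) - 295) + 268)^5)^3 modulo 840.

792

628 - 583 = 45
45 - 295 = -250 ≡ 590 (mod 840)
590 + 268 = 858 ≡ 18 (mod 840)
(18)^5 ≡ 408 (mod 840)
(408)^3 ≡ 792 (mod 840)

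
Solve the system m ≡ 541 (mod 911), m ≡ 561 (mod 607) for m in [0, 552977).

911⁻¹ mod 607: 911·2 ≡ 1 (mod 607), so 911⁻¹ ≡ 2.
m = 541 + 911·((561 − 541)·2 mod 607) = 541 + 911·40 = 36981.

36981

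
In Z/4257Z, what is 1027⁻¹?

4257 = 4·1027 + 149
1027 = 6·149 + 133
149 = 1·133 + 16
133 = 8·16 + 5
16 = 3·5 + 1
5 = 5·1 + 0
gcd(1027, 4257) = 1, so the inverse exists.
Bézout: 1 = 193·4257 − 800·1027.
So 1027⁻¹ ≡ −800 ≡ 3457 (mod 4257).

3457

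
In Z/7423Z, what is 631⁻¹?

847

Apply the Euclidean algorithm and back-substitute:
7423 = 11*631 + 482
631 = 1*482 + 149
482 = 3*149 + 35
149 = 4*35 + 9
35 = 3*9 + 8
9 = 1*8 + 1
8 = 8*1 + 0
gcd(631, 7423) = 1, so the inverse exists.
Back-substitute for 1:
1 = 1*9 − 1*8
  = −1*35 + 4*9
  = 4*149 − 17*35
  = −17*482 + 55*149
  = 55*631 − 72*482
  = −72*7423 + 847*631
So 631⁻¹ ≡ 847 (mod 7423).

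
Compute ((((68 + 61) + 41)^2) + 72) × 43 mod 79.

45

68 + 61 = 129 ≡ 50 (mod 79)
50 + 41 = 91 ≡ 12 (mod 79)
(12)^2 ≡ 65 (mod 79)
65 + 72 = 137 ≡ 58 (mod 79)
58 × 43 = 2494 ≡ 45 (mod 79)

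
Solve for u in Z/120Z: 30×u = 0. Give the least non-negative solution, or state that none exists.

0

gcd(30, 120) = 30, and 30 | 0, so solutions exist.
Divide through by 30: 1×u mod 4 = 0.
1⁻¹ ≡ 1 (mod 4).
u ≡ 1×0 ≡ 0 (mod 4).
The smallest non-negative solution is u = 0.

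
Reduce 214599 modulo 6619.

214599 = 32*6619 + 2791, so 214599 ≡ 2791 (mod 6619).

2791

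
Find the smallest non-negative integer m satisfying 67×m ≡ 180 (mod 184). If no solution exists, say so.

gcd(67, 184) = 1, so a unique solution mod 184 exists.
67⁻¹ ≡ 11 (mod 184).
m ≡ 11×180 ≡ 140 (mod 184).

140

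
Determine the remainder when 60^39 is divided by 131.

Compute successive squares:
39 in binary is 100111, i.e. 39 = 32 + 4 + 2 + 1.
60^1 ≡ 60 (mod 131)
60^2 ≡ 60^2 = 3600 ≡ 63 (mod 131)
60^4 ≡ 63^2 = 3969 ≡ 39 (mod 131)
60^8 ≡ 39^2 = 1521 ≡ 80 (mod 131)
60^16 ≡ 80^2 = 6400 ≡ 112 (mod 131)
60^32 ≡ 112^2 = 12544 ≡ 99 (mod 131)
60^39 = 60^32 × 60^4 × 60^2 × 60^1 ≡ 99 × 39 × 63 × 60 (mod 131).
Accumulate the product:
99 × 39 = 3861 ≡ 62
62 × 63 = 3906 ≡ 107
107 × 60 = 6420 ≡ 1

1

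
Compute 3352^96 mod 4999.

96 in binary is 1100000, i.e. 96 = 64 + 32.
3352^1 ≡ 3352 (mod 4999)
3352^2 ≡ 3352^2 = 11235904 ≡ 3151 (mod 4999)
3352^4 ≡ 3151^2 = 9928801 ≡ 787 (mod 4999)
3352^8 ≡ 787^2 = 619369 ≡ 4492 (mod 4999)
3352^16 ≡ 4492^2 = 20178064 ≡ 2100 (mod 4999)
3352^32 ≡ 2100^2 = 4410000 ≡ 882 (mod 4999)
3352^64 ≡ 882^2 = 777924 ≡ 3079 (mod 4999)
3352^96 = 3352^64 × 3352^32 ≡ 3079 × 882 (mod 4999).
3079 × 882 = 2715678 ≡ 1221 (mod 4999).

1221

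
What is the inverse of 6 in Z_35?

Run the extended Euclidean algorithm:
35 = 5*6 + 5
6 = 1*5 + 1
5 = 5*1 + 0
gcd(6, 35) = 1, so the inverse exists.
Back-substitute for 1:
1 = 1*6 − 1*5
  = −1*35 + 6*6
So 6⁻¹ ≡ 6 (mod 35).

6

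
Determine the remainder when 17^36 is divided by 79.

17^1 ≡ 17 (mod 79)
17^2 ≡ 17^2 = 289 ≡ 52 (mod 79)
17^4 ≡ 52^2 = 2704 ≡ 18 (mod 79)
17^8 ≡ 18^2 = 324 ≡ 8 (mod 79)
17^16 ≡ 8^2 = 64 (mod 79)
17^32 ≡ 64^2 = 4096 ≡ 67 (mod 79)
17^36 = 17^32 * 17^4 ≡ 67 * 18 (mod 79).
67 * 18 = 1206 ≡ 21 (mod 79).

21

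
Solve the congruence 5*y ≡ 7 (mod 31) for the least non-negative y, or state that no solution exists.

20

gcd(5, 31) = 1, so a unique solution mod 31 exists.
5⁻¹ ≡ 25 (mod 31).
y ≡ 25*7 ≡ 20 (mod 31).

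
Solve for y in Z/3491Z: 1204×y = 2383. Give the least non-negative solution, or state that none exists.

463

gcd(1204, 3491) = 1, so a unique solution mod 3491 exists.
1204⁻¹ ≡ 2914 (mod 3491).
y ≡ 2914×2383 ≡ 463 (mod 3491).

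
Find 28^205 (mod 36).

28

Compute successive squares:
205 in binary is 11001101, i.e. 205 = 128 + 64 + 8 + 4 + 1.
28^1 ≡ 28 (mod 36)
28^2 ≡ 28^2 = 784 ≡ 28 (mod 36)
28^4 ≡ 28^2 = 784 ≡ 28 (mod 36)
28^8 ≡ 28^2 = 784 ≡ 28 (mod 36)
28^16 ≡ 28^2 = 784 ≡ 28 (mod 36)
28^32 ≡ 28^2 = 784 ≡ 28 (mod 36)
28^64 ≡ 28^2 = 784 ≡ 28 (mod 36)
28^128 ≡ 28^2 = 784 ≡ 28 (mod 36)
28^205 = 28^128 × 28^64 × 28^8 × 28^4 × 28^1 ≡ 28 × 28 × 28 × 28 × 28 (mod 36).
Accumulate the product:
28 × 28 = 784 ≡ 28
28 × 28 = 784 ≡ 28
28 × 28 = 784 ≡ 28
28 × 28 = 784 ≡ 28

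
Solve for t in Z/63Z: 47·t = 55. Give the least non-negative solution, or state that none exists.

32

gcd(47, 63) = 1, so a unique solution mod 63 exists.
47⁻¹ ≡ 59 (mod 63).
t ≡ 59·55 ≡ 32 (mod 63).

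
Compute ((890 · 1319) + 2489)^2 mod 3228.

885

890 · 1319 = 1173910 ≡ 2146 (mod 3228)
2146 + 2489 = 4635 ≡ 1407 (mod 3228)
(1407)^2 ≡ 885 (mod 3228)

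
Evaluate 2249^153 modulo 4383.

By square-and-multiply:
2249^1 ≡ 2249 (mod 4383)
2249^2 ≡ 2249^2 = 5058001 ≡ 19 (mod 4383)
2249^4 ≡ 19^2 = 361 (mod 4383)
2249^8 ≡ 361^2 = 130321 ≡ 3214 (mod 4383)
2249^16 ≡ 3214^2 = 10329796 ≡ 3448 (mod 4383)
2249^32 ≡ 3448^2 = 11888704 ≡ 2008 (mod 4383)
2249^64 ≡ 2008^2 = 4032064 ≡ 4087 (mod 4383)
2249^128 ≡ 4087^2 = 16703569 ≡ 4339 (mod 4383)
2249^153 = 2249^128 · 2249^16 · 2249^8 · 2249^1 ≡ 4339 · 3448 · 3214 · 2249 (mod 4383).
Accumulate the product:
4339 · 3448 = 14960872 ≡ 1693
1693 · 3214 = 5441302 ≡ 1999
1999 · 2249 = 4495751 ≡ 3176

3176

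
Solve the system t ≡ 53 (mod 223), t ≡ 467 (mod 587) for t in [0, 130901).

223⁻¹ mod 587: 223*179 ≡ 1 (mod 587), so 223⁻¹ ≡ 179.
t = 53 + 223*((467 − 53)*179 mod 587) = 53 + 223*144 = 32165.

32165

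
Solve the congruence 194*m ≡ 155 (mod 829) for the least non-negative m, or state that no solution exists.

176

gcd(194, 829) = 1, so a unique solution mod 829 exists.
194⁻¹ ≡ 782 (mod 829).
m ≡ 782*155 ≡ 176 (mod 829).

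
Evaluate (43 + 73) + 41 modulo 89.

68

43 + 73 = 116 ≡ 27 (mod 89)
27 + 41 = 68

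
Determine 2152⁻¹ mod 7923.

By the extended Euclidean algorithm:
7923 = 3*2152 + 1467
2152 = 1*1467 + 685
1467 = 2*685 + 97
685 = 7*97 + 6
97 = 16*6 + 1
6 = 6*1 + 0
gcd(2152, 7923) = 1, so the inverse exists.
Back-substitute for 1:
1 = 1*97 − 16*6
  = −16*685 + 113*97
  = 113*1467 − 242*685
  = −242*2152 + 355*1467
  = 355*7923 − 1307*2152
So 2152⁻¹ ≡ −1307 ≡ 6616 (mod 7923).

6616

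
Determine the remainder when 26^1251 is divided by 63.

62

1251 in binary is 10011100011, i.e. 1251 = 1024 + 128 + 64 + 32 + 2 + 1.
26^1 ≡ 26 (mod 63)
26^2 ≡ 26^2 = 676 ≡ 46 (mod 63)
26^4 ≡ 46^2 = 2116 ≡ 37 (mod 63)
26^8 ≡ 37^2 = 1369 ≡ 46 (mod 63)
26^16 ≡ 46^2 = 2116 ≡ 37 (mod 63)
26^32 ≡ 37^2 = 1369 ≡ 46 (mod 63)
26^64 ≡ 46^2 = 2116 ≡ 37 (mod 63)
26^128 ≡ 37^2 = 1369 ≡ 46 (mod 63)
26^256 ≡ 46^2 = 2116 ≡ 37 (mod 63)
26^512 ≡ 37^2 = 1369 ≡ 46 (mod 63)
26^1024 ≡ 46^2 = 2116 ≡ 37 (mod 63)
26^1251 = 26^1024 · 26^128 · 26^64 · 26^32 · 26^2 · 26^1 ≡ 37 · 46 · 37 · 46 · 46 · 26 (mod 63).
Accumulate the product:
37 · 46 = 1702 ≡ 1
1 · 37 = 37
37 · 46 = 1702 ≡ 1
1 · 46 = 46
46 · 26 = 1196 ≡ 62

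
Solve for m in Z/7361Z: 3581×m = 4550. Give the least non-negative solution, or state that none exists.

953

gcd(3581, 7361) = 1, so a unique solution mod 7361 exists.
3581⁻¹ ≡ 7324 (mod 7361).
m ≡ 7324×4550 ≡ 953 (mod 7361).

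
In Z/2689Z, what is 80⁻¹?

1042

2689 = 33×80 + 49
80 = 1×49 + 31
49 = 1×31 + 18
31 = 1×18 + 13
18 = 1×13 + 5
13 = 2×5 + 3
5 = 1×3 + 2
3 = 1×2 + 1
2 = 2×1 + 0
gcd(80, 2689) = 1, so the inverse exists.
Back-substitute for 1:
1 = 1×3 − 1×2
  = −1×5 + 2×3
  = 2×13 − 5×5
  = −5×18 + 7×13
  = 7×31 − 12×18
  = −12×49 + 19×31
  = 19×80 − 31×49
  = −31×2689 + 1042×80
So 80⁻¹ ≡ 1042 (mod 2689).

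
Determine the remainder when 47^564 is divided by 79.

564 in binary is 1000110100, i.e. 564 = 512 + 32 + 16 + 4.
47^1 ≡ 47 (mod 79)
47^2 ≡ 47^2 = 2209 ≡ 76 (mod 79)
47^4 ≡ 76^2 = 5776 ≡ 9 (mod 79)
47^8 ≡ 9^2 = 81 ≡ 2 (mod 79)
47^16 ≡ 2^2 = 4 (mod 79)
47^32 ≡ 4^2 = 16 (mod 79)
47^64 ≡ 16^2 = 256 ≡ 19 (mod 79)
47^128 ≡ 19^2 = 361 ≡ 45 (mod 79)
47^256 ≡ 45^2 = 2025 ≡ 50 (mod 79)
47^512 ≡ 50^2 = 2500 ≡ 51 (mod 79)
47^564 = 47^512 × 47^32 × 47^16 × 47^4 ≡ 51 × 16 × 4 × 9 (mod 79).
Accumulate the product:
51 × 16 = 816 ≡ 26
26 × 4 = 104 ≡ 25
25 × 9 = 225 ≡ 67

67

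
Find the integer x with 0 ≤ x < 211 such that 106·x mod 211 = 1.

2

By the extended Euclidean algorithm:
211 = 1*106 + 105
106 = 1*105 + 1
105 = 105*1 + 0
gcd(106, 211) = 1, so the inverse exists.
Bézout: 1 = −1*211 + 2*106.
So 106⁻¹ ≡ 2 (mod 211).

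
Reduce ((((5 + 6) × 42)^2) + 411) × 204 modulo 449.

5 + 6 = 11
11 × 42 = 462 ≡ 13 (mod 449)
(13)^2 ≡ 169 (mod 449)
169 + 411 = 580 ≡ 131 (mod 449)
131 × 204 = 26724 ≡ 233 (mod 449)

233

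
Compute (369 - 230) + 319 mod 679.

458

369 - 230 = 139
139 + 319 = 458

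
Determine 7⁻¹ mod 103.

103 = 14*7 + 5
7 = 1*5 + 2
5 = 2*2 + 1
2 = 2*1 + 0
gcd(7, 103) = 1, so the inverse exists.
Bézout: 1 = 3*103 − 44*7.
So 7⁻¹ ≡ −44 ≡ 59 (mod 103).

59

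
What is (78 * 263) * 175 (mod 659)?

377

78 * 263 = 20514 ≡ 85 (mod 659)
85 * 175 = 14875 ≡ 377 (mod 659)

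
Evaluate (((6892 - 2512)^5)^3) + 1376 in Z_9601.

6892 - 2512 = 4380
(4380)^5 ≡ 8321 (mod 9601)
(8321)^3 ≡ 4031 (mod 9601)
4031 + 1376 = 5407

5407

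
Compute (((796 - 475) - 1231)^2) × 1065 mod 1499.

796 - 475 = 321
321 - 1231 = -910 ≡ 589 (mod 1499)
(589)^2 ≡ 652 (mod 1499)
652 × 1065 = 694380 ≡ 343 (mod 1499)

343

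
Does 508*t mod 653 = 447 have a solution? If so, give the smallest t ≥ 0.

105

gcd(508, 653) = 1, so a unique solution mod 653 exists.
508⁻¹ ≡ 9 (mod 653).
t ≡ 9*447 ≡ 105 (mod 653).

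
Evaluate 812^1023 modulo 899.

464

812^1 ≡ 812 (mod 899)
812^2 ≡ 812^2 = 659344 ≡ 377 (mod 899)
812^4 ≡ 377^2 = 142129 ≡ 87 (mod 899)
812^8 ≡ 87^2 = 7569 ≡ 377 (mod 899)
812^16 ≡ 377^2 = 142129 ≡ 87 (mod 899)
812^32 ≡ 87^2 = 7569 ≡ 377 (mod 899)
812^64 ≡ 377^2 = 142129 ≡ 87 (mod 899)
812^128 ≡ 87^2 = 7569 ≡ 377 (mod 899)
812^256 ≡ 377^2 = 142129 ≡ 87 (mod 899)
812^512 ≡ 87^2 = 7569 ≡ 377 (mod 899)
812^1023 = 812^512 × 812^256 × 812^128 × 812^64 × 812^32 × 812^16 × 812^8 × 812^4 × 812^2 × 812^1 ≡ 377 × 87 × 377 × 87 × 377 × 87 × 377 × 87 × 377 × 812 (mod 899).
Accumulate the product:
377 × 87 = 32799 ≡ 435
435 × 377 = 163995 ≡ 377
377 × 87 = 32799 ≡ 435
435 × 377 = 163995 ≡ 377
377 × 87 = 32799 ≡ 435
435 × 377 = 163995 ≡ 377
377 × 87 = 32799 ≡ 435
435 × 377 = 163995 ≡ 377
377 × 812 = 306124 ≡ 464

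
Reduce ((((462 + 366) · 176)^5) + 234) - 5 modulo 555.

462 + 366 = 828 ≡ 273 (mod 555)
273 · 176 = 48048 ≡ 318 (mod 555)
(318)^5 ≡ 198 (mod 555)
198 + 234 = 432
432 - 5 = 427

427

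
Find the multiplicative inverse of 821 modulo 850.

By the extended Euclidean algorithm:
850 = 1×821 + 29
821 = 28×29 + 9
29 = 3×9 + 2
9 = 4×2 + 1
2 = 2×1 + 0
gcd(821, 850) = 1, so the inverse exists.
Back-substitute for 1:
1 = 1×9 − 4×2
  = −4×29 + 13×9
  = 13×821 − 368×29
  = −368×850 + 381×821
So 821⁻¹ ≡ 381 (mod 850).

381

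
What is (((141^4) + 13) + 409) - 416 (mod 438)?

339

(141)^4 ≡ 333 (mod 438)
333 + 13 = 346
346 + 409 = 755 ≡ 317 (mod 438)
317 - 416 = -99 ≡ 339 (mod 438)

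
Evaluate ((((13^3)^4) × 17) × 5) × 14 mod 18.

2

(13)^3 ≡ 1 (mod 18)
(1)^4 ≡ 1 (mod 18)
1 × 17 = 17
17 × 5 = 85 ≡ 13 (mod 18)
13 × 14 = 182 ≡ 2 (mod 18)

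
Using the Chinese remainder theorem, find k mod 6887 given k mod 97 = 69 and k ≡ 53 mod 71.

97⁻¹ mod 71: 97×41 ≡ 1 (mod 71), so 97⁻¹ ≡ 41.
k = 69 + 97×((53 − 69)×41 mod 71) = 69 + 97×54 = 5307.
Check: 5307 mod 97 = 69, 5307 mod 71 = 53. ✓

5307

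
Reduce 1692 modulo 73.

1692 = 23*73 + 13, so 1692 ≡ 13 (mod 73).

13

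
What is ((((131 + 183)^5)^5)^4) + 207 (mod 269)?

131 + 183 = 314 ≡ 45 (mod 269)
(45)^5 ≡ 43 (mod 269)
(43)^5 ≡ 212 (mod 269)
(212)^4 ≡ 172 (mod 269)
172 + 207 = 379 ≡ 110 (mod 269)

110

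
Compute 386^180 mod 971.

358

180 in binary is 10110100, i.e. 180 = 128 + 32 + 16 + 4.
386^1 ≡ 386 (mod 971)
386^2 ≡ 386^2 = 148996 ≡ 433 (mod 971)
386^4 ≡ 433^2 = 187489 ≡ 86 (mod 971)
386^8 ≡ 86^2 = 7396 ≡ 599 (mod 971)
386^16 ≡ 599^2 = 358801 ≡ 502 (mod 971)
386^32 ≡ 502^2 = 252004 ≡ 515 (mod 971)
386^64 ≡ 515^2 = 265225 ≡ 142 (mod 971)
386^128 ≡ 142^2 = 20164 ≡ 744 (mod 971)
386^180 = 386^128 × 386^32 × 386^16 × 386^4 ≡ 744 × 515 × 502 × 86 (mod 971).
Accumulate the product:
744 × 515 = 383160 ≡ 586
586 × 502 = 294172 ≡ 930
930 × 86 = 79980 ≡ 358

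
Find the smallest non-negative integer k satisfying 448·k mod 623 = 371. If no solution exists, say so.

5

gcd(448, 623) = 7, and 7 | 371, so solutions exist.
Divide through by 7: 64·k ≡ 53 (mod 89).
64⁻¹ ≡ 32 (mod 89).
k ≡ 32·53 ≡ 5 (mod 89).
The smallest non-negative solution is k = 5.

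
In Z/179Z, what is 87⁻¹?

107

By the extended Euclidean algorithm:
179 = 2*87 + 5
87 = 17*5 + 2
5 = 2*2 + 1
2 = 2*1 + 0
gcd(87, 179) = 1, so the inverse exists.
Back-substitute for 1:
1 = 1*5 − 2*2
  = −2*87 + 35*5
  = 35*179 − 72*87
So 87⁻¹ ≡ −72 ≡ 107 (mod 179).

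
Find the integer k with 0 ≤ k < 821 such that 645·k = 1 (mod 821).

By the extended Euclidean algorithm:
821 = 1·645 + 176
645 = 3·176 + 117
176 = 1·117 + 59
117 = 1·59 + 58
59 = 1·58 + 1
58 = 58·1 + 0
gcd(645, 821) = 1, so the inverse exists.
Bézout: 1 = 11·821 − 14·645.
So 645⁻¹ ≡ −14 ≡ 807 (mod 821).

807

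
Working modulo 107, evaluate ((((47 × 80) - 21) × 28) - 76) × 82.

47 × 80 = 3760 ≡ 15 (mod 107)
15 - 21 = -6 ≡ 101 (mod 107)
101 × 28 = 2828 ≡ 46 (mod 107)
46 - 76 = -30 ≡ 77 (mod 107)
77 × 82 = 6314 ≡ 1 (mod 107)

1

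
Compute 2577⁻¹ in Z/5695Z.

2358

By the extended Euclidean algorithm:
5695 = 2·2577 + 541
2577 = 4·541 + 413
541 = 1·413 + 128
413 = 3·128 + 29
128 = 4·29 + 12
29 = 2·12 + 5
12 = 2·5 + 2
5 = 2·2 + 1
2 = 2·1 + 0
gcd(2577, 5695) = 1, so the inverse exists.
Back-substitute for 1:
1 = 1·5 − 2·2
  = −2·12 + 5·5
  = 5·29 − 12·12
  = −12·128 + 53·29
  = 53·413 − 171·128
  = −171·541 + 224·413
  = 224·2577 − 1067·541
  = −1067·5695 + 2358·2577
So 2577⁻¹ ≡ 2358 (mod 5695).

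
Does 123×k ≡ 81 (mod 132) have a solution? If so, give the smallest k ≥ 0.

gcd(123, 132) = 3, and 3 | 81, so solutions exist.
Divide through by 3: 41×k = 27 (mod 44).
41⁻¹ ≡ 29 (mod 44).
k ≡ 29×27 ≡ 35 (mod 44).
The smallest non-negative solution is k = 35.

35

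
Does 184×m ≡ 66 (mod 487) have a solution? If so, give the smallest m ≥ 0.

gcd(184, 487) = 1, so a unique solution mod 487 exists.
184⁻¹ ≡ 45 (mod 487).
m ≡ 45×66 ≡ 48 (mod 487).

48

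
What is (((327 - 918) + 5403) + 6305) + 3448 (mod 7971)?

327 - 918 = -591 ≡ 7380 (mod 7971)
7380 + 5403 = 12783 ≡ 4812 (mod 7971)
4812 + 6305 = 11117 ≡ 3146 (mod 7971)
3146 + 3448 = 6594

6594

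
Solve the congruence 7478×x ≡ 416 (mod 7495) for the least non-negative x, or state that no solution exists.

gcd(7478, 7495) = 1, so a unique solution mod 7495 exists.
7478⁻¹ ≡ 3527 (mod 7495).
x ≡ 3527×416 ≡ 5707 (mod 7495).

5707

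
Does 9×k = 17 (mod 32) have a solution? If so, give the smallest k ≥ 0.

gcd(9, 32) = 1, so a unique solution mod 32 exists.
9⁻¹ ≡ 25 (mod 32).
k ≡ 25×17 ≡ 9 (mod 32).

9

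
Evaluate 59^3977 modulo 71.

3977 in binary is 111110001001, i.e. 3977 = 2048 + 1024 + 512 + 256 + 128 + 8 + 1.
59^1 ≡ 59 (mod 71)
59^2 ≡ 59^2 = 3481 ≡ 2 (mod 71)
59^4 ≡ 2^2 = 4 (mod 71)
59^8 ≡ 4^2 = 16 (mod 71)
59^16 ≡ 16^2 = 256 ≡ 43 (mod 71)
59^32 ≡ 43^2 = 1849 ≡ 3 (mod 71)
59^64 ≡ 3^2 = 9 (mod 71)
59^128 ≡ 9^2 = 81 ≡ 10 (mod 71)
59^256 ≡ 10^2 = 100 ≡ 29 (mod 71)
59^512 ≡ 29^2 = 841 ≡ 60 (mod 71)
59^1024 ≡ 60^2 = 3600 ≡ 50 (mod 71)
59^2048 ≡ 50^2 = 2500 ≡ 15 (mod 71)
59^3977 = 59^2048 * 59^1024 * 59^512 * 59^256 * 59^128 * 59^8 * 59^1 ≡ 15 * 50 * 60 * 29 * 10 * 16 * 59 (mod 71).
Accumulate the product:
15 * 50 = 750 ≡ 40
40 * 60 = 2400 ≡ 57
57 * 29 = 1653 ≡ 20
20 * 10 = 200 ≡ 58
58 * 16 = 928 ≡ 5
5 * 59 = 295 ≡ 11

11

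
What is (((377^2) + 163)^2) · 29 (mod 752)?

160

(377)^2 ≡ 1 (mod 752)
1 + 163 = 164
(164)^2 ≡ 576 (mod 752)
576 · 29 = 16704 ≡ 160 (mod 752)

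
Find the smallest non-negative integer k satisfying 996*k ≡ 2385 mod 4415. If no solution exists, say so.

gcd(996, 4415) = 1, so a unique solution mod 4415 exists.
996⁻¹ ≡ 3196 (mod 4415).
k ≡ 3196*2385 ≡ 2170 (mod 4415).

2170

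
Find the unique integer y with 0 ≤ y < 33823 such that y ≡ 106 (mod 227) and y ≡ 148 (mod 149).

227⁻¹ mod 149: 227·128 ≡ 1 (mod 149), so 227⁻¹ ≡ 128.
y = 106 + 227·((148 − 106)·128 mod 149) = 106 + 227·12 = 2830.

2830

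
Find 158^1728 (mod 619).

92

1728 in binary is 11011000000, i.e. 1728 = 1024 + 512 + 128 + 64.
158^1 ≡ 158 (mod 619)
158^2 ≡ 158^2 = 24964 ≡ 204 (mod 619)
158^4 ≡ 204^2 = 41616 ≡ 143 (mod 619)
158^8 ≡ 143^2 = 20449 ≡ 22 (mod 619)
158^16 ≡ 22^2 = 484 (mod 619)
158^32 ≡ 484^2 = 234256 ≡ 274 (mod 619)
158^64 ≡ 274^2 = 75076 ≡ 177 (mod 619)
158^128 ≡ 177^2 = 31329 ≡ 379 (mod 619)
158^256 ≡ 379^2 = 143641 ≡ 33 (mod 619)
158^512 ≡ 33^2 = 1089 ≡ 470 (mod 619)
158^1024 ≡ 470^2 = 220900 ≡ 536 (mod 619)
158^1728 = 158^1024 × 158^512 × 158^128 × 158^64 ≡ 536 × 470 × 379 × 177 (mod 619).
Accumulate the product:
536 × 470 = 251920 ≡ 606
606 × 379 = 229674 ≡ 25
25 × 177 = 4425 ≡ 92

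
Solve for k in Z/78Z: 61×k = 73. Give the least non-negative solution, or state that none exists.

gcd(61, 78) = 1, so a unique solution mod 78 exists.
61⁻¹ ≡ 55 (mod 78).
k ≡ 55×73 ≡ 37 (mod 78).

37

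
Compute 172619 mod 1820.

1539

172619 = 94×1820 + 1539, so 172619 ≡ 1539 (mod 1820).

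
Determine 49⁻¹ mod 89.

20

89 = 1×49 + 40
49 = 1×40 + 9
40 = 4×9 + 4
9 = 2×4 + 1
4 = 4×1 + 0
gcd(49, 89) = 1, so the inverse exists.
Back-substitute for 1:
1 = 1×9 − 2×4
  = −2×40 + 9×9
  = 9×49 − 11×40
  = −11×89 + 20×49
So 49⁻¹ ≡ 20 (mod 89).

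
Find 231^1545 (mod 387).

279

1545 in binary is 11000001001, i.e. 1545 = 1024 + 512 + 8 + 1.
231^1 ≡ 231 (mod 387)
231^2 ≡ 231^2 = 53361 ≡ 342 (mod 387)
231^4 ≡ 342^2 = 116964 ≡ 90 (mod 387)
231^8 ≡ 90^2 = 8100 ≡ 360 (mod 387)
231^16 ≡ 360^2 = 129600 ≡ 342 (mod 387)
231^32 ≡ 342^2 = 116964 ≡ 90 (mod 387)
231^64 ≡ 90^2 = 8100 ≡ 360 (mod 387)
231^128 ≡ 360^2 = 129600 ≡ 342 (mod 387)
231^256 ≡ 342^2 = 116964 ≡ 90 (mod 387)
231^512 ≡ 90^2 = 8100 ≡ 360 (mod 387)
231^1024 ≡ 360^2 = 129600 ≡ 342 (mod 387)
231^1545 = 231^1024 · 231^512 · 231^8 · 231^1 ≡ 342 · 360 · 360 · 231 (mod 387).
Accumulate the product:
342 · 360 = 123120 ≡ 54
54 · 360 = 19440 ≡ 90
90 · 231 = 20790 ≡ 279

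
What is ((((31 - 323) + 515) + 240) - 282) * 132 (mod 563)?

246

31 - 323 = -292 ≡ 271 (mod 563)
271 + 515 = 786 ≡ 223 (mod 563)
223 + 240 = 463
463 - 282 = 181
181 * 132 = 23892 ≡ 246 (mod 563)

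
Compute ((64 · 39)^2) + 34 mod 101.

67

64 · 39 = 2496 ≡ 72 (mod 101)
(72)^2 ≡ 33 (mod 101)
33 + 34 = 67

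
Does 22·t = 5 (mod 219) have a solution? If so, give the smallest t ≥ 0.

gcd(22, 219) = 1, so a unique solution mod 219 exists.
22⁻¹ ≡ 10 (mod 219).
t ≡ 10·5 ≡ 50 (mod 219).

50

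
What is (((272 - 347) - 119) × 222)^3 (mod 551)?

272 - 347 = -75 ≡ 476 (mod 551)
476 - 119 = 357
357 × 222 = 79254 ≡ 461 (mod 551)
(461)^3 ≡ 524 (mod 551)

524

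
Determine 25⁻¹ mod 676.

649

Apply the Euclidean algorithm and back-substitute:
676 = 27*25 + 1
25 = 25*1 + 0
gcd(25, 676) = 1, so the inverse exists.
Back-substitute for 1:
1 = 1*676 − 27*25
So 25⁻¹ ≡ −27 ≡ 649 (mod 676).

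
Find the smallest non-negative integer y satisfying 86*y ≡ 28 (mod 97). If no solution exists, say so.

68

gcd(86, 97) = 1, so a unique solution mod 97 exists.
86⁻¹ ≡ 44 (mod 97).
y ≡ 44*28 ≡ 68 (mod 97).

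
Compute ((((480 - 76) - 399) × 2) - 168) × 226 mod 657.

480 - 76 = 404
404 - 399 = 5
5 × 2 = 10
10 - 168 = -158 ≡ 499 (mod 657)
499 × 226 = 112774 ≡ 427 (mod 657)

427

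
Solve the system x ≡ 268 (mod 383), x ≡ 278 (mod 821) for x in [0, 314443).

285986

383⁻¹ mod 821: 383*403 ≡ 1 (mod 821), so 383⁻¹ ≡ 403.
x = 268 + 383*((278 − 268)*403 mod 821) = 268 + 383*746 = 285986.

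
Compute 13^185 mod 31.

6

By square-and-multiply:
185 in binary is 10111001, i.e. 185 = 128 + 32 + 16 + 8 + 1.
13^1 ≡ 13 (mod 31)
13^2 ≡ 13^2 = 169 ≡ 14 (mod 31)
13^4 ≡ 14^2 = 196 ≡ 10 (mod 31)
13^8 ≡ 10^2 = 100 ≡ 7 (mod 31)
13^16 ≡ 7^2 = 49 ≡ 18 (mod 31)
13^32 ≡ 18^2 = 324 ≡ 14 (mod 31)
13^64 ≡ 14^2 = 196 ≡ 10 (mod 31)
13^128 ≡ 10^2 = 100 ≡ 7 (mod 31)
13^185 = 13^128 · 13^32 · 13^16 · 13^8 · 13^1 ≡ 7 · 14 · 18 · 7 · 13 (mod 31).
Accumulate the product:
7 · 14 = 98 ≡ 5
5 · 18 = 90 ≡ 28
28 · 7 = 196 ≡ 10
10 · 13 = 130 ≡ 6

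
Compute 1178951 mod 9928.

1178951 = 118×9928 + 7447, so 1178951 ≡ 7447 (mod 9928).

7447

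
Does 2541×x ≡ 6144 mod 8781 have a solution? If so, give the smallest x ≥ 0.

gcd(2541, 8781) = 3, and 3 | 6144, so solutions exist.
Divide through by 3: 847×x ≡ 2048 mod 2927.
847⁻¹ ≡ 1327 (mod 2927).
x ≡ 1327×2048 ≡ 1440 (mod 2927).
The smallest non-negative solution is x = 1440.

1440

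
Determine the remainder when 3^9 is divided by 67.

52

By square-and-multiply:
3^1 ≡ 3 (mod 67)
3^2 ≡ 3^2 = 9 (mod 67)
3^4 ≡ 9^2 = 81 ≡ 14 (mod 67)
3^8 ≡ 14^2 = 196 ≡ 62 (mod 67)
3^9 = 3^8 · 3^1 ≡ 62 · 3 (mod 67).
62 · 3 = 186 ≡ 52 (mod 67).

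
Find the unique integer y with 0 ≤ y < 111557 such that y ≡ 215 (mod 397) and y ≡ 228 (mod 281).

107008

397⁻¹ mod 281: 397×172 ≡ 1 (mod 281), so 397⁻¹ ≡ 172.
y = 215 + 397×((228 − 215)×172 mod 281) = 215 + 397×269 = 107008.
Check: 107008 mod 397 = 215, 107008 mod 281 = 228. ✓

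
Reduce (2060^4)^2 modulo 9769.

3330

(2060)^4 ≡ 4436 (mod 9769)
(4436)^2 ≡ 3330 (mod 9769)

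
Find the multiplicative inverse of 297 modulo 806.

19

By the extended Euclidean algorithm:
806 = 2*297 + 212
297 = 1*212 + 85
212 = 2*85 + 42
85 = 2*42 + 1
42 = 42*1 + 0
gcd(297, 806) = 1, so the inverse exists.
Back-substitute for 1:
1 = 1*85 − 2*42
  = −2*212 + 5*85
  = 5*297 − 7*212
  = −7*806 + 19*297
So 297⁻¹ ≡ 19 (mod 806).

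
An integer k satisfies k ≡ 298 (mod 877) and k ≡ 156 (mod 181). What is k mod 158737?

16084

877⁻¹ mod 181: 877×84 ≡ 1 (mod 181), so 877⁻¹ ≡ 84.
k = 298 + 877×((156 − 298)×84 mod 181) = 298 + 877×18 = 16084.
Check: 16084 mod 877 = 298, 16084 mod 181 = 156. ✓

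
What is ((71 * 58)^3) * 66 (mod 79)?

35

71 * 58 = 4118 ≡ 10 (mod 79)
(10)^3 ≡ 52 (mod 79)
52 * 66 = 3432 ≡ 35 (mod 79)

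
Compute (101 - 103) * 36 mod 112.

40

101 - 103 = -2 ≡ 110 (mod 112)
110 * 36 = 3960 ≡ 40 (mod 112)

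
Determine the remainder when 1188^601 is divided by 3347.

1322

601 in binary is 1001011001, i.e. 601 = 512 + 64 + 16 + 8 + 1.
1188^1 ≡ 1188 (mod 3347)
1188^2 ≡ 1188^2 = 1411344 ≡ 2257 (mod 3347)
1188^4 ≡ 2257^2 = 5094049 ≡ 3262 (mod 3347)
1188^8 ≡ 3262^2 = 10640644 ≡ 531 (mod 3347)
1188^16 ≡ 531^2 = 281961 ≡ 813 (mod 3347)
1188^32 ≡ 813^2 = 660969 ≡ 1610 (mod 3347)
1188^64 ≡ 1610^2 = 2592100 ≡ 1522 (mod 3347)
1188^128 ≡ 1522^2 = 2316484 ≡ 360 (mod 3347)
1188^256 ≡ 360^2 = 129600 ≡ 2414 (mod 3347)
1188^512 ≡ 2414^2 = 5827396 ≡ 269 (mod 3347)
1188^601 = 1188^512 * 1188^64 * 1188^16 * 1188^8 * 1188^1 ≡ 269 * 1522 * 813 * 531 * 1188 (mod 3347).
Accumulate the product:
269 * 1522 = 409418 ≡ 1084
1084 * 813 = 881292 ≡ 1031
1031 * 531 = 547461 ≡ 1900
1900 * 1188 = 2257200 ≡ 1322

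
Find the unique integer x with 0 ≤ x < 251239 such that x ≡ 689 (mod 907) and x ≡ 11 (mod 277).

104994

907⁻¹ mod 277: 907×113 ≡ 1 (mod 277), so 907⁻¹ ≡ 113.
x = 689 + 907×((11 − 689)×113 mod 277) = 689 + 907×115 = 104994.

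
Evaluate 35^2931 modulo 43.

Compute successive squares:
35^1 ≡ 35 (mod 43)
35^2 ≡ 35^2 = 1225 ≡ 21 (mod 43)
35^4 ≡ 21^2 = 441 ≡ 11 (mod 43)
35^8 ≡ 11^2 = 121 ≡ 35 (mod 43)
35^16 ≡ 35^2 = 1225 ≡ 21 (mod 43)
35^32 ≡ 21^2 = 441 ≡ 11 (mod 43)
35^64 ≡ 11^2 = 121 ≡ 35 (mod 43)
35^128 ≡ 35^2 = 1225 ≡ 21 (mod 43)
35^256 ≡ 21^2 = 441 ≡ 11 (mod 43)
35^512 ≡ 11^2 = 121 ≡ 35 (mod 43)
35^1024 ≡ 35^2 = 1225 ≡ 21 (mod 43)
35^2048 ≡ 21^2 = 441 ≡ 11 (mod 43)
35^2931 = 35^2048 × 35^512 × 35^256 × 35^64 × 35^32 × 35^16 × 35^2 × 35^1 ≡ 11 × 35 × 11 × 35 × 11 × 21 × 21 × 35 (mod 43).
Accumulate the product:
11 × 35 = 385 ≡ 41
41 × 11 = 451 ≡ 21
21 × 35 = 735 ≡ 4
4 × 11 = 44 ≡ 1
1 × 21 = 21
21 × 21 = 441 ≡ 11
11 × 35 = 385 ≡ 41

41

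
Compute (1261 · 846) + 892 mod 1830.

808

1261 · 846 = 1066806 ≡ 1746 (mod 1830)
1746 + 892 = 2638 ≡ 808 (mod 1830)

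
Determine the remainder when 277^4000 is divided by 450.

151

Compute successive squares:
277^1 ≡ 277 (mod 450)
277^2 ≡ 277^2 = 76729 ≡ 229 (mod 450)
277^4 ≡ 229^2 = 52441 ≡ 241 (mod 450)
277^8 ≡ 241^2 = 58081 ≡ 31 (mod 450)
277^16 ≡ 31^2 = 961 ≡ 61 (mod 450)
277^32 ≡ 61^2 = 3721 ≡ 121 (mod 450)
277^64 ≡ 121^2 = 14641 ≡ 241 (mod 450)
277^128 ≡ 241^2 = 58081 ≡ 31 (mod 450)
277^256 ≡ 31^2 = 961 ≡ 61 (mod 450)
277^512 ≡ 61^2 = 3721 ≡ 121 (mod 450)
277^1024 ≡ 121^2 = 14641 ≡ 241 (mod 450)
277^2048 ≡ 241^2 = 58081 ≡ 31 (mod 450)
277^4000 = 277^2048 × 277^1024 × 277^512 × 277^256 × 277^128 × 277^32 ≡ 31 × 241 × 121 × 61 × 31 × 121 (mod 450).
Accumulate the product:
31 × 241 = 7471 ≡ 271
271 × 121 = 32791 ≡ 391
391 × 61 = 23851 ≡ 1
1 × 31 = 31
31 × 121 = 3751 ≡ 151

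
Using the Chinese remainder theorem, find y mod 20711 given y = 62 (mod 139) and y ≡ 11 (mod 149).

139⁻¹ mod 149: 139×134 ≡ 1 (mod 149), so 139⁻¹ ≡ 134.
y = 62 + 139×((11 − 62)×134 mod 149) = 62 + 139×20 = 2842.

2842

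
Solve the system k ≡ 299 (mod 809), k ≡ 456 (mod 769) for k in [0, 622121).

423406

809⁻¹ mod 769: 809×596 ≡ 1 (mod 769), so 809⁻¹ ≡ 596.
k = 299 + 809×((456 − 299)×596 mod 769) = 299 + 809×523 = 423406.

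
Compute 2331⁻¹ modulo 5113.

4104

Apply the Euclidean algorithm and back-substitute:
5113 = 2*2331 + 451
2331 = 5*451 + 76
451 = 5*76 + 71
76 = 1*71 + 5
71 = 14*5 + 1
5 = 5*1 + 0
gcd(2331, 5113) = 1, so the inverse exists.
Back-substitute for 1:
1 = 1*71 − 14*5
  = −14*76 + 15*71
  = 15*451 − 89*76
  = −89*2331 + 460*451
  = 460*5113 − 1009*2331
So 2331⁻¹ ≡ −1009 ≡ 4104 (mod 5113).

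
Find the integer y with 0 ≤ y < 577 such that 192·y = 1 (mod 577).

577 = 3·192 + 1
192 = 192·1 + 0
gcd(192, 577) = 1, so the inverse exists.
Back-substitute for 1:
1 = 1·577 − 3·192
So 192⁻¹ ≡ −3 ≡ 574 (mod 577).

574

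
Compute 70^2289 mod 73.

Compute successive squares:
2289 in binary is 100011110001, i.e. 2289 = 2048 + 128 + 64 + 32 + 16 + 1.
70^1 ≡ 70 (mod 73)
70^2 ≡ 70^2 = 4900 ≡ 9 (mod 73)
70^4 ≡ 9^2 = 81 ≡ 8 (mod 73)
70^8 ≡ 8^2 = 64 (mod 73)
70^16 ≡ 64^2 = 4096 ≡ 8 (mod 73)
70^32 ≡ 8^2 = 64 (mod 73)
70^64 ≡ 64^2 = 4096 ≡ 8 (mod 73)
70^128 ≡ 8^2 = 64 (mod 73)
70^256 ≡ 64^2 = 4096 ≡ 8 (mod 73)
70^512 ≡ 8^2 = 64 (mod 73)
70^1024 ≡ 64^2 = 4096 ≡ 8 (mod 73)
70^2048 ≡ 8^2 = 64 (mod 73)
70^2289 = 70^2048 * 70^128 * 70^64 * 70^32 * 70^16 * 70^1 ≡ 64 * 64 * 8 * 64 * 8 * 70 (mod 73).
Accumulate the product:
64 * 64 = 4096 ≡ 8
8 * 8 = 64
64 * 64 = 4096 ≡ 8
8 * 8 = 64
64 * 70 = 4480 ≡ 27

27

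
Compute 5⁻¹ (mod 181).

Run the extended Euclidean algorithm:
181 = 36*5 + 1
5 = 5*1 + 0
gcd(5, 181) = 1, so the inverse exists.
Bézout: 1 = 1*181 − 36*5.
So 5⁻¹ ≡ −36 ≡ 145 (mod 181).

145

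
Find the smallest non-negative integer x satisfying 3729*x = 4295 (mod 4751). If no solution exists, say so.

gcd(3729, 4751) = 1, so a unique solution mod 4751 exists.
3729⁻¹ ≡ 1641 (mod 4751).
x ≡ 1641*4295 ≡ 2362 (mod 4751).

2362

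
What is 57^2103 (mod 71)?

57^1 ≡ 57 (mod 71)
57^2 ≡ 57^2 = 3249 ≡ 54 (mod 71)
57^4 ≡ 54^2 = 2916 ≡ 5 (mod 71)
57^8 ≡ 5^2 = 25 (mod 71)
57^16 ≡ 25^2 = 625 ≡ 57 (mod 71)
57^32 ≡ 57^2 = 3249 ≡ 54 (mod 71)
57^64 ≡ 54^2 = 2916 ≡ 5 (mod 71)
57^128 ≡ 5^2 = 25 (mod 71)
57^256 ≡ 25^2 = 625 ≡ 57 (mod 71)
57^512 ≡ 57^2 = 3249 ≡ 54 (mod 71)
57^1024 ≡ 54^2 = 2916 ≡ 5 (mod 71)
57^2048 ≡ 5^2 = 25 (mod 71)
57^2103 = 57^2048 * 57^32 * 57^16 * 57^4 * 57^2 * 57^1 ≡ 25 * 54 * 57 * 5 * 54 * 57 (mod 71).
Accumulate the product:
25 * 54 = 1350 ≡ 1
1 * 57 = 57
57 * 5 = 285 ≡ 1
1 * 54 = 54
54 * 57 = 3078 ≡ 25

25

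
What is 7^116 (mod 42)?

By square-and-multiply:
116 in binary is 1110100, i.e. 116 = 64 + 32 + 16 + 4.
7^1 ≡ 7 (mod 42)
7^2 ≡ 7^2 = 49 ≡ 7 (mod 42)
7^4 ≡ 7^2 = 49 ≡ 7 (mod 42)
7^8 ≡ 7^2 = 49 ≡ 7 (mod 42)
7^16 ≡ 7^2 = 49 ≡ 7 (mod 42)
7^32 ≡ 7^2 = 49 ≡ 7 (mod 42)
7^64 ≡ 7^2 = 49 ≡ 7 (mod 42)
7^116 = 7^64 × 7^32 × 7^16 × 7^4 ≡ 7 × 7 × 7 × 7 (mod 42).
Accumulate the product:
7 × 7 = 49 ≡ 7
7 × 7 = 49 ≡ 7
7 × 7 = 49 ≡ 7

7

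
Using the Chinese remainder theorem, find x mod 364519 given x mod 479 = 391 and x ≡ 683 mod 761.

479⁻¹ mod 761: 479*564 ≡ 1 (mod 761), so 479⁻¹ ≡ 564.
x = 391 + 479*((683 − 391)*564 mod 761) = 391 + 479*312 = 149839.

149839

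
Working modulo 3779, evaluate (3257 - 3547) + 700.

3257 - 3547 = -290 ≡ 3489 (mod 3779)
3489 + 700 = 4189 ≡ 410 (mod 3779)

410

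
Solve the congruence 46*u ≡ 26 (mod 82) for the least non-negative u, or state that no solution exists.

38

gcd(46, 82) = 2, and 2 | 26, so solutions exist.
Divide through by 2: 23*u mod 41 = 13.
23⁻¹ ≡ 25 (mod 41).
u ≡ 25*13 ≡ 38 (mod 41).
The smallest non-negative solution is u = 38.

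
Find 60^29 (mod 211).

97

Compute successive squares:
29 in binary is 11101, i.e. 29 = 16 + 8 + 4 + 1.
60^1 ≡ 60 (mod 211)
60^2 ≡ 60^2 = 3600 ≡ 13 (mod 211)
60^4 ≡ 13^2 = 169 (mod 211)
60^8 ≡ 169^2 = 28561 ≡ 76 (mod 211)
60^16 ≡ 76^2 = 5776 ≡ 79 (mod 211)
60^29 = 60^16 × 60^8 × 60^4 × 60^1 ≡ 79 × 76 × 169 × 60 (mod 211).
Accumulate the product:
79 × 76 = 6004 ≡ 96
96 × 169 = 16224 ≡ 188
188 × 60 = 11280 ≡ 97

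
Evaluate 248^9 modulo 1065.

833

9 in binary is 1001, i.e. 9 = 8 + 1.
248^1 ≡ 248 (mod 1065)
248^2 ≡ 248^2 = 61504 ≡ 799 (mod 1065)
248^4 ≡ 799^2 = 638401 ≡ 466 (mod 1065)
248^8 ≡ 466^2 = 217156 ≡ 961 (mod 1065)
248^9 = 248^8 × 248^1 ≡ 961 × 248 (mod 1065).
961 × 248 = 238328 ≡ 833 (mod 1065).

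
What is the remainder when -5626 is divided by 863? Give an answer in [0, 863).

-5626 = -7·863 + 415, so -5626 ≡ 415 (mod 863).

415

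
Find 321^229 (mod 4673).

229 in binary is 11100101, i.e. 229 = 128 + 64 + 32 + 4 + 1.
321^1 ≡ 321 (mod 4673)
321^2 ≡ 321^2 = 103041 ≡ 235 (mod 4673)
321^4 ≡ 235^2 = 55225 ≡ 3822 (mod 4673)
321^8 ≡ 3822^2 = 14607684 ≡ 4559 (mod 4673)
321^16 ≡ 4559^2 = 20784481 ≡ 3650 (mod 4673)
321^32 ≡ 3650^2 = 13322500 ≡ 4450 (mod 4673)
321^64 ≡ 4450^2 = 19802500 ≡ 2999 (mod 4673)
321^128 ≡ 2999^2 = 8994001 ≡ 3149 (mod 4673)
321^229 = 321^128 × 321^64 × 321^32 × 321^4 × 321^1 ≡ 3149 × 2999 × 4450 × 3822 × 321 (mod 4673).
Accumulate the product:
3149 × 2999 = 9443851 ≡ 4391
4391 × 4450 = 19539950 ≡ 2137
2137 × 3822 = 8167614 ≡ 3883
3883 × 321 = 1246443 ≡ 3425

3425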